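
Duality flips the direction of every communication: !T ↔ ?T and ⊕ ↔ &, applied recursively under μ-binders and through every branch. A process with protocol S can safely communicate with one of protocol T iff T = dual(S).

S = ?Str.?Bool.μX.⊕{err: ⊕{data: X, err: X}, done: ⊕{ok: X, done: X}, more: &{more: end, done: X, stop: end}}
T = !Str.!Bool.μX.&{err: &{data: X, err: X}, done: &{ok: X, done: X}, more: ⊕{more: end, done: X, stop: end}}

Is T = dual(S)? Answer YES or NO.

?Str ‖ !Str  ok
  ?Bool ‖ !Bool  ok
    μX ‖ μX  ok (μ self-dual)
      ⊕{err,done,more} ‖ &{err,done,more}  ok same labels
        [err]
          ⊕{data,err} ‖ &{data,err}  ok same labels
            [data]
              X ‖ X  ok
            [err]
              X ‖ X  ok
        [done]
          ⊕{ok,done} ‖ &{ok,done}  ok same labels
            [ok]
              X ‖ X  ok
            [done]
              X ‖ X  ok
        [more]
          &{more,done,stop} ‖ ⊕{more,done,stop}  ok same labels
            [more]
              end ‖ end  ok
            [done]
              X ‖ X  ok
            [stop]
              end ‖ end  ok

YES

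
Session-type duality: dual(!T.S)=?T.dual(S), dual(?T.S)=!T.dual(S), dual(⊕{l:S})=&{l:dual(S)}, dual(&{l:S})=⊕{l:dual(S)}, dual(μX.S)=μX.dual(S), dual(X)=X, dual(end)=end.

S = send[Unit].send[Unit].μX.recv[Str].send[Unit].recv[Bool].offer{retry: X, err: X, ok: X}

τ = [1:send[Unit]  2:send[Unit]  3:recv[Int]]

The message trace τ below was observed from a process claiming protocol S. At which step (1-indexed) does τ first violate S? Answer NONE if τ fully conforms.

step 1: send[Unit]  ok  residual = send[Unit].μX.…
step 2: send[Unit]  ok  residual = μX.…
step 3: got recv[Int], protocol expects recv[Str]  ✗

3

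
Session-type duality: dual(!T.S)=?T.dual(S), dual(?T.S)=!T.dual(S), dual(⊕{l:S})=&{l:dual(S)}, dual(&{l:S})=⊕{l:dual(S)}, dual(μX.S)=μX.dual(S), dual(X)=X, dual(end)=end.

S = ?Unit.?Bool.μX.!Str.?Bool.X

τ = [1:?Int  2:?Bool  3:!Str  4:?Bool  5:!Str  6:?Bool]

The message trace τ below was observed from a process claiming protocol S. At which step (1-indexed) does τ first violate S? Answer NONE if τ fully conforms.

1

[1] got ?Int, protocol expects ?Unit  ✗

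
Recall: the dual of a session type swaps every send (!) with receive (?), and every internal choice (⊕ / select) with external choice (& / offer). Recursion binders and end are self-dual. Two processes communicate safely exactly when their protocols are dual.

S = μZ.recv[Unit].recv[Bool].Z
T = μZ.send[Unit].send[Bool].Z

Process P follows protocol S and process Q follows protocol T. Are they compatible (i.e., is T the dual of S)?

YES

μZ | μZ  ✓ (binder kept)
  recv[Unit] | send[Unit]  ✓
    recv[Bool] | send[Bool]  ✓
      Z | Z  ✓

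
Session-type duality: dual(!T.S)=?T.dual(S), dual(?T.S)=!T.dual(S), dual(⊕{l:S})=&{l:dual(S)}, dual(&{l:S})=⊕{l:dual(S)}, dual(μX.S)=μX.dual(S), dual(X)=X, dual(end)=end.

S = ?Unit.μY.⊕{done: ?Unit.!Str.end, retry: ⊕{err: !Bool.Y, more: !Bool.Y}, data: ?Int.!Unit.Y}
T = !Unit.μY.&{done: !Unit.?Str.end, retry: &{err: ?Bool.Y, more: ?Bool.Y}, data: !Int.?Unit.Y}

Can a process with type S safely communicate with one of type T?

YES

?Unit | !Unit  ✓
  μY | μY  ✓ (binder kept)
    ⊕{done,retry,data} | &{done,retry,data}  ✓ label sets agree
      [done]
        ?Unit | !Unit  ✓
          !Str | ?Str  ✓
            end | end  ✓
      [retry]
        ⊕{err,more} | &{err,more}  ✓ label sets agree
          [err]
            !Bool | ?Bool  ✓
              Y | Y  ✓
          [more]
            !Bool | ?Bool  ✓
              Y | Y  ✓
      [data]
        ?Int | !Int  ✓
          !Unit | ?Unit  ✓
            Y | Y  ✓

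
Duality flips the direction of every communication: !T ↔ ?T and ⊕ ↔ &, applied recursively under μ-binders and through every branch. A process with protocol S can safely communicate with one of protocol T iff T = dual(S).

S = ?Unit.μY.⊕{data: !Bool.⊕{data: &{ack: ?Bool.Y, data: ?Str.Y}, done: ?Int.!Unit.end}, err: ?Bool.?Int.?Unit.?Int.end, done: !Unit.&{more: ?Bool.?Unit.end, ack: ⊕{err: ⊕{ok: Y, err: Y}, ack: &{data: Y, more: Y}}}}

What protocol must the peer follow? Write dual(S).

!Unit.μY.&{data: ?Bool.&{data: ⊕{ack: !Bool.Y, data: !Str.Y}, done: !Int.?Unit.end}, err: !Bool.!Int.!Unit.!Int.end, done: ?Unit.⊕{more: !Bool.!Unit.end, ack: &{err: &{ok: Y, err: Y}, ack: ⊕{data: Y, more: Y}}}}

?Unit ↦ !Unit
  μY ↦ μY  (binder kept)
    ⊕{data,err,done} ↦ &{data,err,done}  (internal→external)
      case data:
        !Bool ↦ ?Bool
          ⊕{data,done} ↦ &{data,done}  (internal→external)
            case data:
              &{ack,data} ↦ ⊕{ack,data}  (&→⊕)
                case ack:
                  ?Bool ↦ !Bool
                    dual(Y) = Y
                case data:
                  ?Str ↦ !Str
                    dual(Y) = Y
            case done:
              ?Int ↦ !Int
                !Unit ↦ ?Unit
                  dual(end) = end
      case err:
        ?Bool ↦ !Bool
          ?Int ↦ !Int
            ?Unit ↦ !Unit
              ?Int ↦ !Int
                dual(end) = end
      case done:
        !Unit ↦ ?Unit
          &{more,ack} ↦ ⊕{more,ack}  (&→⊕)
            case more:
              ?Bool ↦ !Bool
                ?Unit ↦ !Unit
                  dual(end) = end
            case ack:
              ⊕{err,ack} ↦ &{err,ack}  (internal→external)
                case err:
                  ⊕{ok,err} ↦ &{ok,err}  (internal→external)
                    case ok:
                      dual(Y) = Y
                    case err:
                      dual(Y) = Y
                case ack:
                  &{data,more} ↦ ⊕{data,more}  (&→⊕)
                    case data:
                      dual(Y) = Y
                    case more:
                      dual(Y) = Y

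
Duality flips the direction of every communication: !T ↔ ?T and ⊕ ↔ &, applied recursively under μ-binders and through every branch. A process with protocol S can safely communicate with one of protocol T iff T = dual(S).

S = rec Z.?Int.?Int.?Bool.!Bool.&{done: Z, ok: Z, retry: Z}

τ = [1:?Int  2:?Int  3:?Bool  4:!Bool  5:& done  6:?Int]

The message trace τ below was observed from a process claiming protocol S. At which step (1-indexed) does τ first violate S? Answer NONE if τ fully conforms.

[1] ?Int  ok  state: ?Int.?Bool.!Bool.&{done: rec Z.…, ok: rec Z.…, retry: rec Z.…}
[2] ?Int  ok  state: ?Bool.!Bool.&{done: rec Z.…, ok: rec Z.…, retry: rec Z.…}
[3] ?Bool  ok  state: !Bool.&{done: rec Z.…, ok: rec Z.…, retry: rec Z.…}
[4] !Bool  ok  state: &{done: rec Z.…, ok: rec Z.…, retry: rec Z.…}
[5] & done  ok  state: rec Z.…
[6] ?Int  ok  state: ?Int.?Bool.!Bool.&{done: rec Z.…, ok: rec Z.…, retry: rec Z.…}
τ conforms to S (length 6)

NONE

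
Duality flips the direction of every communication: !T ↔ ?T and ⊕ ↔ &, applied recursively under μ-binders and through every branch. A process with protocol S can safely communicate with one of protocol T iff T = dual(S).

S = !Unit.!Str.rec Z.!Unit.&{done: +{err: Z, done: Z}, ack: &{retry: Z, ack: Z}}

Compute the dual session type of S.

!Unit → ?Unit
  !Str → ?Str
    rec Z → rec Z  (binder kept)
      !Unit → ?Unit
        &{done,ack} → +{done,ack}  (external→internal)
          [done]
            +{err,done} → &{err,done}  (internal→external)
              [err]
                Z ↦ Z
              [done]
                Z ↦ Z
          [ack]
            &{retry,ack} → +{retry,ack}  (external→internal)
              [retry]
                Z ↦ Z
              [ack]
                Z ↦ Z

?Unit.?Str.rec Z.?Unit.+{done: &{err: Z, done: Z}, ack: +{retry: Z, ack: Z}}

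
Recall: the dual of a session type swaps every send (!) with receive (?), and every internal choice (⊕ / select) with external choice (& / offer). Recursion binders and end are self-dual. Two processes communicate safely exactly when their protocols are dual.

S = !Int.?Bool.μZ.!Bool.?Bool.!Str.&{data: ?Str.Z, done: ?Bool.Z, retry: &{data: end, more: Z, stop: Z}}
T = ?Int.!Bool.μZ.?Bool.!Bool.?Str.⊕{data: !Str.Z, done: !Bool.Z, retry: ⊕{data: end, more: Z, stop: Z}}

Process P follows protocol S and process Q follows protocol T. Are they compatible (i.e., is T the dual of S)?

!Int ‖ ?Int  match
  ?Bool ‖ !Bool  match
    μZ ‖ μZ  match (binder kept)
      !Bool ‖ ?Bool  match
        ?Bool ‖ !Bool  match
          !Str ‖ ?Str  match
            &{data,done,retry} ‖ ⊕{data,done,retry}  match same labels
              case data:
                ?Str ‖ !Str  match
                  Z ‖ Z  match
              case done:
                ?Bool ‖ !Bool  match
                  Z ‖ Z  match
              case retry:
                &{data,more,stop} ‖ ⊕{data,more,stop}  match same labels
                  case data:
                    end ‖ end  match
                  case more:
                    Z ‖ Z  match
                  case stop:
                    Z ‖ Z  match

YES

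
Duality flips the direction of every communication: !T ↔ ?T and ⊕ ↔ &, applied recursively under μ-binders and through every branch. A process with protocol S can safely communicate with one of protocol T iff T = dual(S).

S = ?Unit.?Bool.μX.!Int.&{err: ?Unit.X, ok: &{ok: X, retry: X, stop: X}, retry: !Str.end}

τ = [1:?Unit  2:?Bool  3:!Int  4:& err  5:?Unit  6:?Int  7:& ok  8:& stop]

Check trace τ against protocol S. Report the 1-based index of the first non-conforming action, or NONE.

[1] ?Unit  ok  residual = ?Bool.μX.…
[2] ?Bool  ok  residual = μX.…
[3] !Int  ok  residual = &{err: ?Unit.μX.…, ok: &{ok: μX.…, retry: μX.…, stop: μX.…}, retry: !Str.end}
[4] & err  ok  residual = ?Unit.μX.…
[5] ?Unit  ok  residual = μX.…
[6] got ?Int, protocol expects !Int  ✗

6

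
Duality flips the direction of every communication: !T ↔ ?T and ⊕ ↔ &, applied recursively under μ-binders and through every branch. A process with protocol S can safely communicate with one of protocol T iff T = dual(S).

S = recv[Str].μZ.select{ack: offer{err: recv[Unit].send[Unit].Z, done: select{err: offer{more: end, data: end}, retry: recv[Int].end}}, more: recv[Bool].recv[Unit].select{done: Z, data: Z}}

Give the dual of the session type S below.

send[Str].μZ.offer{ack: select{err: send[Unit].recv[Unit].Z, done: offer{err: select{more: end, data: end}, retry: send[Int].end}}, more: send[Bool].send[Unit].offer{done: Z, data: Z}}

recv[Str] ↦ send[Str]
  μZ ↦ μZ  (μ self-dual)
    select{ack,more} ↦ offer{ack,more}  (select→offer)
      • ack:
        offer{err,done} ↦ select{err,done}  (&→⊕)
          • err:
            recv[Unit] ↦ send[Unit]
              send[Unit] ↦ recv[Unit]
                Z ↦ Z
          • done:
            select{err,retry} ↦ offer{err,retry}  (select→offer)
              • err:
                offer{more,data} ↦ select{more,data}  (&→⊕)
                  • more:
                    end ↦ end
                  • data:
                    end ↦ end
              • retry:
                recv[Int] ↦ send[Int]
                  end ↦ end
      • more:
        recv[Bool] ↦ send[Bool]
          recv[Unit] ↦ send[Unit]
            select{done,data} ↦ offer{done,data}  (select→offer)
              • done:
                Z ↦ Z
              • data:
                Z ↦ Z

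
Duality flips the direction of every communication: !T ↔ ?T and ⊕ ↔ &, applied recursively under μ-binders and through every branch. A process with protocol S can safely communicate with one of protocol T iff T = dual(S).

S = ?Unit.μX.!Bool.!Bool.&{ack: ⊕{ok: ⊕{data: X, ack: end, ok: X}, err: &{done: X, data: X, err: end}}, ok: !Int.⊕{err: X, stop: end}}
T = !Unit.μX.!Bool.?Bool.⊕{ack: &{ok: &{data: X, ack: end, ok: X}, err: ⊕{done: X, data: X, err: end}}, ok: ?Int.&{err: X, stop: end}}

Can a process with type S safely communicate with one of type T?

NO

?Unit vs !Unit  ✓
  μX vs μX  ✓ (binder kept)
    !Bool vs !Bool  ✗ same direction on both sides — not dual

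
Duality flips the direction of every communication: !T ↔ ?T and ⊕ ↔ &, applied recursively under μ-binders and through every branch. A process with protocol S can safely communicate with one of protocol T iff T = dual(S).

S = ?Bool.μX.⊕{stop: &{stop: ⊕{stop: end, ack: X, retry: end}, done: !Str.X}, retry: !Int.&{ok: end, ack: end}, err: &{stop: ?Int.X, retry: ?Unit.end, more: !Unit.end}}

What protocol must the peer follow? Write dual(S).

!Bool.μX.&{stop: ⊕{stop: &{stop: end, ack: X, retry: end}, done: ?Str.X}, retry: ?Int.⊕{ok: end, ack: end}, err: ⊕{stop: !Int.X, retry: !Unit.end, more: ?Unit.end}}

?Bool ↦ !Bool
  μX ↦ μX  (rec unchanged)
    ⊕{stop,retry,err} ↦ &{stop,retry,err}  (select→offer)
      case stop:
        &{stop,done} ↦ ⊕{stop,done}  (offer→select)
          case stop:
            ⊕{stop,ack,retry} ↦ &{stop,ack,retry}  (select→offer)
              case stop:
                end ↦ end
              case ack:
                X ↦ X
              case retry:
                end ↦ end
          case done:
            !Str ↦ ?Str
              X ↦ X
      case retry:
        !Int ↦ ?Int
          &{ok,ack} ↦ ⊕{ok,ack}  (offer→select)
            case ok:
              end ↦ end
            case ack:
              end ↦ end
      case err:
        &{stop,retry,more} ↦ ⊕{stop,retry,more}  (offer→select)
          case stop:
            ?Int ↦ !Int
              X ↦ X
          case retry:
            ?Unit ↦ !Unit
              end ↦ end
          case more:
            !Unit ↦ ?Unit
              end ↦ end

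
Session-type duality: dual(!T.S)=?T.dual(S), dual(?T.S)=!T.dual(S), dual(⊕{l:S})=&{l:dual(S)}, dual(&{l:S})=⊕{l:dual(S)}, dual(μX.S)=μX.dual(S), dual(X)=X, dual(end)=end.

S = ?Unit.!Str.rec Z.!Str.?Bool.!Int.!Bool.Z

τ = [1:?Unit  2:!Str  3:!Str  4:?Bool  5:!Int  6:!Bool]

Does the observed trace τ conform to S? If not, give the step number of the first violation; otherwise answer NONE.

NONE

step 1: ?Unit  match  residual = !Str.rec Z.…
step 2: !Str  match  residual = rec Z.…
step 3: !Str  match  residual = ?Bool.!Int.!Bool.rec Z.…
step 4: ?Bool  match  residual = !Int.!Bool.rec Z.…
step 5: !Int  match  residual = !Bool.rec Z.…
step 6: !Bool  match  residual = rec Z.…
all 6 steps conform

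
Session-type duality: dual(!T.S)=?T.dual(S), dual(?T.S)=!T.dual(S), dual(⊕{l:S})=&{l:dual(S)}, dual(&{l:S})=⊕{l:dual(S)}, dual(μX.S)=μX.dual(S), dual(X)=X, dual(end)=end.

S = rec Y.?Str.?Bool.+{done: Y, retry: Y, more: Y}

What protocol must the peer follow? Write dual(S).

rec Y.!Str.!Bool.&{done: Y, retry: Y, more: Y}

rec Y → rec Y  (binder kept)
  ?Str → !Str
    ?Bool → !Bool
      +{done,retry,more} → &{done,retry,more}  (select→offer)
        case done:
          Y self-dual
        case retry:
          Y self-dual
        case more:
          Y self-dual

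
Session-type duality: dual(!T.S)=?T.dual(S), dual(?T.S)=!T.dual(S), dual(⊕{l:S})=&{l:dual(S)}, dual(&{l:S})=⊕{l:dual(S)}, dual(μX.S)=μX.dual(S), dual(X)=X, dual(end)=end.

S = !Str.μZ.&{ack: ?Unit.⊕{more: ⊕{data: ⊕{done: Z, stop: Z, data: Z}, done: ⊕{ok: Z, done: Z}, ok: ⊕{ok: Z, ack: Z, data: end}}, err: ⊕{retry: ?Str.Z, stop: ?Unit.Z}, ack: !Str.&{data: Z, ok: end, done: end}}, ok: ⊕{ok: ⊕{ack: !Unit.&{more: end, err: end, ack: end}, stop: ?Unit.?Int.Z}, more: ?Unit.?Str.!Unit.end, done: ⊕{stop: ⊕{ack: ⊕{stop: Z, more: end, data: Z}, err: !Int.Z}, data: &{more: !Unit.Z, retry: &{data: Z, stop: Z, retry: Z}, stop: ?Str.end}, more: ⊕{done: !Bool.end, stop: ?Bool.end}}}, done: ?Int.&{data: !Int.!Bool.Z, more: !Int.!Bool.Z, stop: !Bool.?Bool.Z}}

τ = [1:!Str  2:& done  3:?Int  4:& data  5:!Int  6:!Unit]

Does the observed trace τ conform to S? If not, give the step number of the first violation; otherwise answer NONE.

[1] !Str  match  cont: μZ.…
[2] & done  match  cont: ?Int.&{data: !Int.!Bool.μZ.…, more: !Int.!Bool.μZ.…, stop: !Bool.?Bool.μZ.…}
[3] ?Int  match  cont: &{data: !Int.!Bool.μZ.…, more: !Int.!Bool.μZ.…, stop: !Bool.?Bool.μZ.…}
[4] & data  match  cont: !Int.!Bool.μZ.…
[5] !Int  match  cont: !Bool.μZ.…
[6] got !Unit, protocol expects !Bool  ✗

6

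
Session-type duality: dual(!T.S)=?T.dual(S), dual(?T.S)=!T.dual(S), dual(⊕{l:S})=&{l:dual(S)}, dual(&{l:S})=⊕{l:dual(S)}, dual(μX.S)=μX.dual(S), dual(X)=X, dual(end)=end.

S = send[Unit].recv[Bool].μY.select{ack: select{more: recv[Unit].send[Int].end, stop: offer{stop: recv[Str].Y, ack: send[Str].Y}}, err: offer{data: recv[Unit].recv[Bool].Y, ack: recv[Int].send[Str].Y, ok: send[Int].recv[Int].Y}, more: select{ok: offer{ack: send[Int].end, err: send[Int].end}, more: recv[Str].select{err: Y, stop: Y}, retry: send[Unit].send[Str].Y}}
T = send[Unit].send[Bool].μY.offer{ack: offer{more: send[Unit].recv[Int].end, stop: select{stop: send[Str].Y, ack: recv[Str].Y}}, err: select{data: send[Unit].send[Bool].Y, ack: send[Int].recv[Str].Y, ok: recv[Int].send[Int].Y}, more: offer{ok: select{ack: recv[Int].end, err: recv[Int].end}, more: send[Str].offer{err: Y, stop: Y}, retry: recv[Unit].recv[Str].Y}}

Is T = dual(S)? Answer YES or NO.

NO

send[Unit] vs send[Unit]  ✗ same direction on both sides — not dual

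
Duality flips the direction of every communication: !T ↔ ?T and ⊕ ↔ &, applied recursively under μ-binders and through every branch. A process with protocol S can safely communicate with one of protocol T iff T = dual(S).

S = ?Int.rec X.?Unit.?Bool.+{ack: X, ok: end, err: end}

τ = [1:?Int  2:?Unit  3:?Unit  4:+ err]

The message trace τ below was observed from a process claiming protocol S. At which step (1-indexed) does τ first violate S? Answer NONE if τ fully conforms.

3

step 1: ?Int  match  cont: rec X.…
step 2: ?Unit  match  cont: ?Bool.+{ack: rec X.…, ok: end, err: end}
step 3: got ?Unit, protocol expects ?Bool  ✗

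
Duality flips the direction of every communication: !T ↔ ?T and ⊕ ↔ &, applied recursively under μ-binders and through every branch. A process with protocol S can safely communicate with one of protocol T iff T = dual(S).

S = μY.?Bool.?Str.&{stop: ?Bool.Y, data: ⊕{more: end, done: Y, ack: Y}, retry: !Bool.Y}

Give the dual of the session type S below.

μY = μY  (binder kept)
  ?Bool = !Bool
    ?Str = !Str
      &{stop,data,retry} = ⊕{stop,data,retry}  (external→internal)
        case stop:
          ?Bool = !Bool
            dual(Y) = Y
        case data:
          ⊕{more,done,ack} = &{more,done,ack}  (⊕→&)
            case more:
              dual(end) = end
            case done:
              dual(Y) = Y
            case ack:
              dual(Y) = Y
        case retry:
          !Bool = ?Bool
            dual(Y) = Y

μY.!Bool.!Str.⊕{stop: !Bool.Y, data: &{more: end, done: Y, ack: Y}, retry: ?Bool.Y}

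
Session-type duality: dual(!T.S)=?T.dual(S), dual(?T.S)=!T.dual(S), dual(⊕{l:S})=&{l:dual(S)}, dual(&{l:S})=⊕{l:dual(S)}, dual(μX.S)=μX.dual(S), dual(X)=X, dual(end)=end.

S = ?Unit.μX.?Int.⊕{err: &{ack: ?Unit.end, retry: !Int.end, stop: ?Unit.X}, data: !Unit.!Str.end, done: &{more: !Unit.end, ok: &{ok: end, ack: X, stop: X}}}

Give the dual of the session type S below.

?Unit = !Unit
  μX = μX  (binder kept)
    ?Int = !Int
      ⊕{err,data,done} = &{err,data,done}  (select→offer)
        [err]
          &{ack,retry,stop} = ⊕{ack,retry,stop}  (offer→select)
            [ack]
              ?Unit = !Unit
                end self-dual
            [retry]
              !Int = ?Int
                end self-dual
            [stop]
              ?Unit = !Unit
                X self-dual
        [data]
          !Unit = ?Unit
            !Str = ?Str
              end self-dual
        [done]
          &{more,ok} = ⊕{more,ok}  (offer→select)
            [more]
              !Unit = ?Unit
                end self-dual
            [ok]
              &{ok,ack,stop} = ⊕{ok,ack,stop}  (offer→select)
                [ok]
                  end self-dual
                [ack]
                  X self-dual
                [stop]
                  X self-dual

!Unit.μX.!Int.&{err: ⊕{ack: !Unit.end, retry: ?Int.end, stop: !Unit.X}, data: ?Unit.?Str.end, done: ⊕{more: ?Unit.end, ok: ⊕{ok: end, ack: X, stop: X}}}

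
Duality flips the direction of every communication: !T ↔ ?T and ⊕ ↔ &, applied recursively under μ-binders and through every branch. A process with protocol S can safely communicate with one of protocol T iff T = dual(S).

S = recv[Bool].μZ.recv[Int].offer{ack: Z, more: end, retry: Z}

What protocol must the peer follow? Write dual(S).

recv[Bool] = send[Bool]
  μZ = μZ  (binder kept)
    recv[Int] = send[Int]
      offer{ack,more,retry} = select{ack,more,retry}  (offer→select)
        • ack:
          dual(Z) = Z
        • more:
          dual(end) = end
        • retry:
          dual(Z) = Z

send[Bool].μZ.send[Int].select{ack: Z, more: end, retry: Z}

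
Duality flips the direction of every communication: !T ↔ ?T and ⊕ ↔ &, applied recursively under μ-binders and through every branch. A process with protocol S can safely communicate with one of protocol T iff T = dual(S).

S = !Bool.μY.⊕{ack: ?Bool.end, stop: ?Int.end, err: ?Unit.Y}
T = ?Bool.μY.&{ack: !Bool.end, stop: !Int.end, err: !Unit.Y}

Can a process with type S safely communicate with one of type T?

YES

!Bool | ?Bool  ✓
  μY | μY  ✓ (binder kept)
    ⊕{ack,stop,err} | &{ack,stop,err}  ✓ same labels
      case ack:
        ?Bool | !Bool  ✓
          end | end  ✓
      case stop:
        ?Int | !Int  ✓
          end | end  ✓
      case err:
        ?Unit | !Unit  ✓
          Y | Y  ✓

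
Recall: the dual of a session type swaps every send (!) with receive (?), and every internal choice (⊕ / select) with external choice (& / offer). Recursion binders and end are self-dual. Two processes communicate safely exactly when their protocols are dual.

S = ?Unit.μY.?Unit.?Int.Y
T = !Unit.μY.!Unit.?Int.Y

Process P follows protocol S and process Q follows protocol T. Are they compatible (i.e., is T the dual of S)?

NO

?Unit ‖ !Unit  match
  μY ‖ μY  match (rec unchanged)
    ?Unit ‖ !Unit  match
      ?Int ‖ ?Int  ✗ same direction on both sides — not dual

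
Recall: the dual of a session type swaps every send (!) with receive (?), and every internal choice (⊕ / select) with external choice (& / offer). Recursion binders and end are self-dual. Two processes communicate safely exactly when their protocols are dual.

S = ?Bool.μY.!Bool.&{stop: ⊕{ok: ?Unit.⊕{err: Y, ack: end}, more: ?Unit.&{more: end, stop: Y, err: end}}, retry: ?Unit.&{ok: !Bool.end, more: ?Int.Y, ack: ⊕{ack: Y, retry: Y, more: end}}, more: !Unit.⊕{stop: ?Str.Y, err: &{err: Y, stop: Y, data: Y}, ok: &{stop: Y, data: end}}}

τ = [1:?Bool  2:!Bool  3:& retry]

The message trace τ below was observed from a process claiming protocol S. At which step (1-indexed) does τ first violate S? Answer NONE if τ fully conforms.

NONE

[1] ?Bool  match  cont: μY.…
[2] !Bool  match  cont: &{stop: ⊕{ok: ?Unit.⊕{err: μY.…, ack: end}, more: ?Unit.&{more: end, stop: μY.…, err: end}}, retry: ?Unit.&{ok: !Bool.end, more: ?Int.μY.…, ack: ⊕{ack: μY.…, retry: μY.…, more: end}}, more: !Unit.⊕{stop: ?Str.μY.…, err: &{err: μY.…, stop: μY.…, data: μY.…}, ok: &{stop: μY.…, data: end}}}
[3] & retry  match  cont: ?Unit.&{ok: !Bool.end, more: ?Int.μY.…, ack: ⊕{ack: μY.…, retry: μY.…, more: end}}
trace exhausted — no violation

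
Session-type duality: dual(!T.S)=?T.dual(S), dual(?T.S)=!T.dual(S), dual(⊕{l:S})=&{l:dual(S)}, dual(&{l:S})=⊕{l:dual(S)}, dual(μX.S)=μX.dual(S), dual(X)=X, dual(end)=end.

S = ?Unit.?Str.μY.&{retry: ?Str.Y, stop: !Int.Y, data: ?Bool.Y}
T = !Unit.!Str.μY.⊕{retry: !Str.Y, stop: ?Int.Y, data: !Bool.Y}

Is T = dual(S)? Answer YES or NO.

?Unit vs !Unit  match
  ?Str vs !Str  match
    μY vs μY  match (rec unchanged)
      &{retry,stop,data} vs ⊕{retry,stop,data}  match same labels
        case retry:
          ?Str vs !Str  match
            Y vs Y  match
        case stop:
          !Int vs ?Int  match
            Y vs Y  match
        case data:
          ?Bool vs !Bool  match
            Y vs Y  match

YES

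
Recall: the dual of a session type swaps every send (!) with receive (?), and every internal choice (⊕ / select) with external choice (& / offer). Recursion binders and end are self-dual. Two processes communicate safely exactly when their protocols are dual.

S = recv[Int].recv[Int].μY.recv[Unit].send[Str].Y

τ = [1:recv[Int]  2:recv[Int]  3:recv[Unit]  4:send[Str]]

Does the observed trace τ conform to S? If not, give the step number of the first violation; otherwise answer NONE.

[1] recv[Int]  ok  cont: recv[Int].μY.…
[2] recv[Int]  ok  cont: μY.…
[3] recv[Unit]  ok  cont: send[Str].μY.…
[4] send[Str]  ok  cont: μY.…
trace exhausted — no violation

NONE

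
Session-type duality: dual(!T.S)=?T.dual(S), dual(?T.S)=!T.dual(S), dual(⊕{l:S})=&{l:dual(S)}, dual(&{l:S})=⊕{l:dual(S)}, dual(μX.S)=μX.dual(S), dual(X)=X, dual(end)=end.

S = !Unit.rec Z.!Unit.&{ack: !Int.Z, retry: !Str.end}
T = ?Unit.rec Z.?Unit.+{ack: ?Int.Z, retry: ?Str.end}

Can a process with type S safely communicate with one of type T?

!Unit ‖ ?Unit  ✓
  rec Z ‖ rec Z  ✓ (rec unchanged)
    !Unit ‖ ?Unit  ✓
      &{ack,retry} ‖ +{ack,retry}  ✓ same labels
        case ack:
          !Int ‖ ?Int  ✓
            Z ‖ Z  ✓
        case retry:
          !Str ‖ ?Str  ✓
            end ‖ end  ✓

YES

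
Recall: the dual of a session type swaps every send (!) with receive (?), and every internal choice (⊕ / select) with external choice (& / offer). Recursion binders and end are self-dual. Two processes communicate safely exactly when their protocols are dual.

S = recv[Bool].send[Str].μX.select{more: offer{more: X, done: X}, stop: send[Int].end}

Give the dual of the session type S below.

recv[Bool] → send[Bool]
  send[Str] → recv[Str]
    μX → μX  (μ self-dual)
      select{more,stop} → offer{more,stop}  (internal→external)
        • more:
          offer{more,done} → select{more,done}  (offer→select)
            • more:
              dual(X) = X
            • done:
              dual(X) = X
        • stop:
          send[Int] → recv[Int]
            dual(end) = end

send[Bool].recv[Str].μX.offer{more: select{more: X, done: X}, stop: recv[Int].end}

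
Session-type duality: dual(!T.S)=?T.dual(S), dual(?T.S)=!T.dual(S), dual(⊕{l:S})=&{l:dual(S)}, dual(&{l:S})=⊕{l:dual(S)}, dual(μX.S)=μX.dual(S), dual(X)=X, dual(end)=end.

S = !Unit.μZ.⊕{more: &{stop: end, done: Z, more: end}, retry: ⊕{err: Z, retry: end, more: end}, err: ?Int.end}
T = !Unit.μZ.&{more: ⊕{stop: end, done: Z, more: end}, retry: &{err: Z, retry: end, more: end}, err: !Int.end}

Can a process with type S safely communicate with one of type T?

!Unit | !Unit  ✗ same direction on both sides — not dual

NO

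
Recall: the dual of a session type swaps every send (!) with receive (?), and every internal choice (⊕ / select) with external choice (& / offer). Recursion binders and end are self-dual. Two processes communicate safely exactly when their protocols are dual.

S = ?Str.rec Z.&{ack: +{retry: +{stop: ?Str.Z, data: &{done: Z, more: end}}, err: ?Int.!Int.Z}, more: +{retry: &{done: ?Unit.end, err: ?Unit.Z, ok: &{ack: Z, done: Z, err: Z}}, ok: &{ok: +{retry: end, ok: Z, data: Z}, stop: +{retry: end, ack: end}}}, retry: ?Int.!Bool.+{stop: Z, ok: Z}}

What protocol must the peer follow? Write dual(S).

?Str ↦ !Str
  rec Z ↦ rec Z  (rec unchanged)
    &{ack,more,retry} ↦ +{ack,more,retry}  (external→internal)
      • ack:
        +{retry,err} ↦ &{retry,err}  (internal→external)
          • retry:
            +{stop,data} ↦ &{stop,data}  (internal→external)
              • stop:
                ?Str ↦ !Str
                  Z ↦ Z
              • data:
                &{done,more} ↦ +{done,more}  (external→internal)
                  • done:
                    Z ↦ Z
                  • more:
                    end ↦ end
          • err:
            ?Int ↦ !Int
              !Int ↦ ?Int
                Z ↦ Z
      • more:
        +{retry,ok} ↦ &{retry,ok}  (internal→external)
          • retry:
            &{done,err,ok} ↦ +{done,err,ok}  (external→internal)
              • done:
                ?Unit ↦ !Unit
                  end ↦ end
              • err:
                ?Unit ↦ !Unit
                  Z ↦ Z
              • ok:
                &{ack,done,err} ↦ +{ack,done,err}  (external→internal)
                  • ack:
                    Z ↦ Z
                  • done:
                    Z ↦ Z
                  • err:
                    Z ↦ Z
          • ok:
            &{ok,stop} ↦ +{ok,stop}  (external→internal)
              • ok:
                +{retry,ok,data} ↦ &{retry,ok,data}  (internal→external)
                  • retry:
                    end ↦ end
                  • ok:
                    Z ↦ Z
                  • data:
                    Z ↦ Z
              • stop:
                +{retry,ack} ↦ &{retry,ack}  (internal→external)
                  • retry:
                    end ↦ end
                  • ack:
                    end ↦ end
      • retry:
        ?Int ↦ !Int
          !Bool ↦ ?Bool
            +{stop,ok} ↦ &{stop,ok}  (internal→external)
              • stop:
                Z ↦ Z
              • ok:
                Z ↦ Z

!Str.rec Z.+{ack: &{retry: &{stop: !Str.Z, data: +{done: Z, more: end}}, err: !Int.?Int.Z}, more: &{retry: +{done: !Unit.end, err: !Unit.Z, ok: +{ack: Z, done: Z, err: Z}}, ok: +{ok: &{retry: end, ok: Z, data: Z}, stop: &{retry: end, ack: end}}}, retry: !Int.?Bool.&{stop: Z, ok: Z}}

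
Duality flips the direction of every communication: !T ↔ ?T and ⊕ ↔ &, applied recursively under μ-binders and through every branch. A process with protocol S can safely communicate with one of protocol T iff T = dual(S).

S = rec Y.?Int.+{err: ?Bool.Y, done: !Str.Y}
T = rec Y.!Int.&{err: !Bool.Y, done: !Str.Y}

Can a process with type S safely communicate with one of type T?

rec Y vs rec Y  ok (rec unchanged)
  ?Int vs !Int  ok
    +{err,done} vs &{err,done}  ok label sets agree
      [err]
        ?Bool vs !Bool  ok
          Y vs Y  ok
      [done]
        !Str vs !Str  ✗ same direction on both sides — not dual

NO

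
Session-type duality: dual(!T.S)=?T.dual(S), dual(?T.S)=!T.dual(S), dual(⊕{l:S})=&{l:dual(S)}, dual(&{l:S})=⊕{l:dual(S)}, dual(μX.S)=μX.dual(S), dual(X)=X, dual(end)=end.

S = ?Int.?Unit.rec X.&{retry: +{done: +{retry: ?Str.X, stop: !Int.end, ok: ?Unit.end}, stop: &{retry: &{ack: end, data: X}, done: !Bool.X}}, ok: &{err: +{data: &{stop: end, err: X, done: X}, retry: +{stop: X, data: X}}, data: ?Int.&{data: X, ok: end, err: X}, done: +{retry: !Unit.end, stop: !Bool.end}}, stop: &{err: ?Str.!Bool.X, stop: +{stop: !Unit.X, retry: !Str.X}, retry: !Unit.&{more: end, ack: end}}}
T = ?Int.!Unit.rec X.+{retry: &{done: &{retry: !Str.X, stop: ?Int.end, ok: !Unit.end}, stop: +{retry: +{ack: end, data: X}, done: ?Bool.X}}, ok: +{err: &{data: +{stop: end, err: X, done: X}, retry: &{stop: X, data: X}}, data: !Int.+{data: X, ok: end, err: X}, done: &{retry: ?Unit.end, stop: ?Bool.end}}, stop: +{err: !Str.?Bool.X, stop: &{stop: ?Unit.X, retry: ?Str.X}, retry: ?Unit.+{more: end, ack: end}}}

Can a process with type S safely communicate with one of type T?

NO

?Int ‖ ?Int  ✗ same direction on both sides — not dual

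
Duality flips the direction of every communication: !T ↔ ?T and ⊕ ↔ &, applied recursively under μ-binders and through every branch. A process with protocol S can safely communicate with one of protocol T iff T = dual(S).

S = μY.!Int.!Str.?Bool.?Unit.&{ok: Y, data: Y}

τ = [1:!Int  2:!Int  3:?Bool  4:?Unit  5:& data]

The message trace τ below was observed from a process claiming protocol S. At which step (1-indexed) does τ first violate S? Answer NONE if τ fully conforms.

2

[1] !Int  match  residual = !Str.?Bool.?Unit.&{ok: μY.…, data: μY.…}
[2] got !Int, protocol expects !Str  ✗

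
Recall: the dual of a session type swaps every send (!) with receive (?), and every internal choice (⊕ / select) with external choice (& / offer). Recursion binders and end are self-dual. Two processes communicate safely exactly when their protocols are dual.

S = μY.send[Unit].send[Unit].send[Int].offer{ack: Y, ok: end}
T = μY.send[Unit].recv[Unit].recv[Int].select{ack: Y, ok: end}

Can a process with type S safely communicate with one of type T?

NO

μY | μY  match (μ self-dual)
  send[Unit] | send[Unit]  ✗ same direction on both sides — not dual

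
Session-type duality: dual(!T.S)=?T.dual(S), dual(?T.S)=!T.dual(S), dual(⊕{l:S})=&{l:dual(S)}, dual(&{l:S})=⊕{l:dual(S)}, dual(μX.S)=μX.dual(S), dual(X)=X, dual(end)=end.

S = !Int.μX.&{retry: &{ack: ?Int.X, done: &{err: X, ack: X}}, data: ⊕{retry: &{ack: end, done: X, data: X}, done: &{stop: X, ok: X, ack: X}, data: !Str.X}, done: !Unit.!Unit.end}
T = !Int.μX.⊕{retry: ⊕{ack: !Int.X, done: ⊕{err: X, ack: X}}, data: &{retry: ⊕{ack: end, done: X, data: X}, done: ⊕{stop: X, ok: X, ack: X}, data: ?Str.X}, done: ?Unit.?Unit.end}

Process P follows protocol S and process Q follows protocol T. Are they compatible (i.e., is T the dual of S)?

NO

!Int | !Int  ✗ same direction on both sides — not dual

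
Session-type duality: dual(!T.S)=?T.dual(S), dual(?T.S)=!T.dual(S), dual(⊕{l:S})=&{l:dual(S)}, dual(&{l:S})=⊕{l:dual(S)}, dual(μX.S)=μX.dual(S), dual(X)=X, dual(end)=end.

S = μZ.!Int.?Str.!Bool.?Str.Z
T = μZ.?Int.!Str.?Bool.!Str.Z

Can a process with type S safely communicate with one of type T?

μZ ‖ μZ  match (μ self-dual)
  !Int ‖ ?Int  match
    ?Str ‖ !Str  match
      !Bool ‖ ?Bool  match
        ?Str ‖ !Str  match
          Z ‖ Z  match

YES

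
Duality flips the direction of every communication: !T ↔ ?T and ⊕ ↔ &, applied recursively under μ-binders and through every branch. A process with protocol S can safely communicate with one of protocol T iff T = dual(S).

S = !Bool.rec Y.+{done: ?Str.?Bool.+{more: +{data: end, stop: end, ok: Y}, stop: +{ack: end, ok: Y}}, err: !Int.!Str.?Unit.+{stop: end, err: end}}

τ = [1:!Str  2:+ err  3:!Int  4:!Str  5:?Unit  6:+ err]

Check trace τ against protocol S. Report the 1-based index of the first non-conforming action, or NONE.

1

step 1: got !Str, protocol expects !Bool  ✗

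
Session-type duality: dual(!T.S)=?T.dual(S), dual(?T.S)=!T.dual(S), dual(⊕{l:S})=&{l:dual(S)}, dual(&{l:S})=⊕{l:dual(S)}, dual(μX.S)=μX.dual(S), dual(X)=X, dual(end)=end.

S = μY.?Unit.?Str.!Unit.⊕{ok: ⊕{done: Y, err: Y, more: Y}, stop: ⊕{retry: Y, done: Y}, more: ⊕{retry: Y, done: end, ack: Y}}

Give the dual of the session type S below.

μY = μY  (rec unchanged)
  ?Unit = !Unit
    ?Str = !Str
      !Unit = ?Unit
        ⊕{ok,stop,more} = &{ok,stop,more}  (internal→external)
          case ok:
            ⊕{done,err,more} = &{done,err,more}  (internal→external)
              case done:
                dual(Y) = Y
              case err:
                dual(Y) = Y
              case more:
                dual(Y) = Y
          case stop:
            ⊕{retry,done} = &{retry,done}  (internal→external)
              case retry:
                dual(Y) = Y
              case done:
                dual(Y) = Y
          case more:
            ⊕{retry,done,ack} = &{retry,done,ack}  (internal→external)
              case retry:
                dual(Y) = Y
              case done:
                dual(end) = end
              case ack:
                dual(Y) = Y

μY.!Unit.!Str.?Unit.&{ok: &{done: Y, err: Y, more: Y}, stop: &{retry: Y, done: Y}, more: &{retry: Y, done: end, ack: Y}}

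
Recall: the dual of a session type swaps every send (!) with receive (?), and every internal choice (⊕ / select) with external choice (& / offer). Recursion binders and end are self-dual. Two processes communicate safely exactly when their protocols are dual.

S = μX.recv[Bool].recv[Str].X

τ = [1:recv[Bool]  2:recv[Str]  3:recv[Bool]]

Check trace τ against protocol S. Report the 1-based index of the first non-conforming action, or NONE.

step 1: recv[Bool]  match  state: recv[Str].μX.…
step 2: recv[Str]  match  state: μX.…
step 3: recv[Bool]  match  state: recv[Str].μX.…
all 3 steps conform

NONE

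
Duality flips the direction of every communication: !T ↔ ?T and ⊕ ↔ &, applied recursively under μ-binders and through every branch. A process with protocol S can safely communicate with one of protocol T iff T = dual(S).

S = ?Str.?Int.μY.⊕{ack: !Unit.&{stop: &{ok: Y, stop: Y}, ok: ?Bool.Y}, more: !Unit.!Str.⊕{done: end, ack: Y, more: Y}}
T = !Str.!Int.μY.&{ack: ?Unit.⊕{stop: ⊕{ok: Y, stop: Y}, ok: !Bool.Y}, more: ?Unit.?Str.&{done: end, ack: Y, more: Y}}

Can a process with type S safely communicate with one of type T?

?Str | !Str  match
  ?Int | !Int  match
    μY | μY  match (μ self-dual)
      ⊕{ack,more} | &{ack,more}  match label sets agree
        [ack]
          !Unit | ?Unit  match
            &{stop,ok} | ⊕{stop,ok}  match label sets agree
              [stop]
                &{ok,stop} | ⊕{ok,stop}  match label sets agree
                  [ok]
                    Y | Y  match
                  [stop]
                    Y | Y  match
              [ok]
                ?Bool | !Bool  match
                  Y | Y  match
        [more]
          !Unit | ?Unit  match
            !Str | ?Str  match
              ⊕{done,ack,more} | &{done,ack,more}  match label sets agree
                [done]
                  end | end  match
                [ack]
                  Y | Y  match
                [more]
                  Y | Y  match

YES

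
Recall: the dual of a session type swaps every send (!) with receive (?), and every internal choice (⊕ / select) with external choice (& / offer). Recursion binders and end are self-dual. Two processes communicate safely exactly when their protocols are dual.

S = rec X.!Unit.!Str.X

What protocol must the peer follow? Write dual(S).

rec X.?Unit.?Str.X

rec X → rec X  (μ self-dual)
  !Unit → ?Unit
    !Str → ?Str
      X ↦ X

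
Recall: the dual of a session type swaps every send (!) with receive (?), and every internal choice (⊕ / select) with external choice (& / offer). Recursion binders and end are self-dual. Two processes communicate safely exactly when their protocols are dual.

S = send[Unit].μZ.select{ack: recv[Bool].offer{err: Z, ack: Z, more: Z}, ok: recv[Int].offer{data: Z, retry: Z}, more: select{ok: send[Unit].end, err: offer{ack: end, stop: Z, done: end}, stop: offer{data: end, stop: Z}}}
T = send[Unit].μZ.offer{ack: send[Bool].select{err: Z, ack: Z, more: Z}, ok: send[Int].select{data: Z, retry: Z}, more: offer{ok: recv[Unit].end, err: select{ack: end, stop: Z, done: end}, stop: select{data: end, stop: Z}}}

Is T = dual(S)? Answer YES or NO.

NO

send[Unit] vs send[Unit]  ✗ same direction on both sides — not dual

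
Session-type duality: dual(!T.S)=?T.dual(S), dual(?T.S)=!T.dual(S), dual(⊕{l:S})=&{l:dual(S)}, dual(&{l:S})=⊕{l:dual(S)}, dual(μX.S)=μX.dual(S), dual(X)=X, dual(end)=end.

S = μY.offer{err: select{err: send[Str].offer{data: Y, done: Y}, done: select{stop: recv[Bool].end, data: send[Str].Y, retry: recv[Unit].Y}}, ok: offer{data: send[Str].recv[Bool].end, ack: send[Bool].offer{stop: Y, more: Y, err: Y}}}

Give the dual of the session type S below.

μY = μY  (μ self-dual)
  offer{err,ok} = select{err,ok}  (offer→select)
    case err:
      select{err,done} = offer{err,done}  (internal→external)
        case err:
          send[Str] = recv[Str]
            offer{data,done} = select{data,done}  (offer→select)
              case data:
                dual(Y) = Y
              case done:
                dual(Y) = Y
        case done:
          select{stop,data,retry} = offer{stop,data,retry}  (internal→external)
            case stop:
              recv[Bool] = send[Bool]
                dual(end) = end
            case data:
              send[Str] = recv[Str]
                dual(Y) = Y
            case retry:
              recv[Unit] = send[Unit]
                dual(Y) = Y
    case ok:
      offer{data,ack} = select{data,ack}  (offer→select)
        case data:
          send[Str] = recv[Str]
            recv[Bool] = send[Bool]
              dual(end) = end
        case ack:
          send[Bool] = recv[Bool]
            offer{stop,more,err} = select{stop,more,err}  (offer→select)
              case stop:
                dual(Y) = Y
              case more:
                dual(Y) = Y
              case err:
                dual(Y) = Y

μY.select{err: offer{err: recv[Str].select{data: Y, done: Y}, done: offer{stop: send[Bool].end, data: recv[Str].Y, retry: send[Unit].Y}}, ok: select{data: recv[Str].send[Bool].end, ack: recv[Bool].select{stop: Y, more: Y, err: Y}}}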